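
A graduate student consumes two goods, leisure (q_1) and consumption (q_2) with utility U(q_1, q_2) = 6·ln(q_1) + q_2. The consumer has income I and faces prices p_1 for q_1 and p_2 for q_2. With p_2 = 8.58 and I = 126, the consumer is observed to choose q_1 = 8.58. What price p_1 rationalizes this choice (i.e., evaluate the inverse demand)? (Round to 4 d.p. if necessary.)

Set MRS = p_1/p_2: (6/q_1)/1 = p_1/p_2.
So q_1*(p_1,p_2) = 6·p_2/p_1, independent of income; and q_2* = (I − 6·p_2)/p_2.
Set q_1* = 8.58 in the demand function and solve for p_1: p_1 = 6.

p_1 = 6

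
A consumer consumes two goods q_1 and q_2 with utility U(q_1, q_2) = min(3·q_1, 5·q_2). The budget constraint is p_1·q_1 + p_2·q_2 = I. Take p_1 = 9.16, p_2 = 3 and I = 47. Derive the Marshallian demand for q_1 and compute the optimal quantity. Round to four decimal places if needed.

With perfect complements, no substitution: consume in ratio q_1:q_2 = 5:3.
Budget: p_1·q_1 + p_2·(3/5)·q_1 = I, so (5·p_1 + 3·p_2)·q_1 = 5·I.
Demand: q_1*(p_1,p_2,I) = 5·I/(5·p_1 + 3·p_2), q_2* = 3·I/(5·p_1 + 3·p_2).
Here 5·9.16 + 3·3 = 54.8, giving q_1* = 4.2883.

q_1* = 4.2883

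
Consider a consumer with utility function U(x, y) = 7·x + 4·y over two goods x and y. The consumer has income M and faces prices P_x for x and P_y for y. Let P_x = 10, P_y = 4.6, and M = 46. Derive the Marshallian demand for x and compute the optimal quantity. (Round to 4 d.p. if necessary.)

x* = 0

Perfect substitutes: compare marginal utility per dollar. 7/P_x vs 4/P_y → 0.7 vs 0.8696.
y gives more utility per dollar, so spend all income on y: y* = M/P_y, x* = 0.
Numerically: x* = 0, y* = 10.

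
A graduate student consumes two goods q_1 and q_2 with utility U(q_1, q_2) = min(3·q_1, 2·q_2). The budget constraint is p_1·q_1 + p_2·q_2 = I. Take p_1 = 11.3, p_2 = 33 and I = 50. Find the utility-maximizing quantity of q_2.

Leontief preferences: the optimum is at the kink where q_1/2 = q_2/3, i.e. q_2 = (3/2)·q_1.
Budget: p_1·q_1 + p_2·(3/2)·q_1 = I, so (2·p_1 + 3·p_2)·q_1 = 2·I.
Demand: q_1*(p_1,p_2,I) = 2·I/(2·p_1 + 3·p_2), q_2* = 3·I/(2·p_1 + 3·p_2).
Here 2·11.3 + 3·33 = 121.6, giving q_2* = 1.2336.

q_2* = 1.2336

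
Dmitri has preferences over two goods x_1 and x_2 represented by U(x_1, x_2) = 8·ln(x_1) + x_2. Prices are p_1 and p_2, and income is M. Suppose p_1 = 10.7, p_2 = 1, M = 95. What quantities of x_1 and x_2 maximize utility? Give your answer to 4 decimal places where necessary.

x_1* = 0.7477, x_2* = 87

MU_x_1 = 8/x_1, MU_x_2 = 1. Tangency: 8/x_1 = p_1/p_2.
So x_1*(p_1,p_2) = 8·p_2/p_1, independent of income; and x_2* = (M − 8·p_2)/p_2.
At the given prices: x_1* = 8·1/10.7 = 0.7477, and x_2* = 87.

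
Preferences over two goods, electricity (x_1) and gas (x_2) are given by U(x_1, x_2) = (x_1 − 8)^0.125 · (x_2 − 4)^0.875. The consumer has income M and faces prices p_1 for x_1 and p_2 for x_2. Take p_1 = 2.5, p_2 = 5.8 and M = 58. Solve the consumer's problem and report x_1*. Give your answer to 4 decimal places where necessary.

x_1* = 8.74

MRS = (1/7)·(x_2−4)/(x_1−8). Tangency with p_1/p_2 gives x_2−4 = 7·(p_1/p_2)·(x_1−8).
Substituting into the budget: x_1* = 8 + 0.125·(M − 8·p_1 − 4·p_2)/p_1, and x_2* = 4 + 0.875·(…)/p_2.
Discretionary income = 58 − 8·2.5 − 4·5.8 = 14.8; x_1* = 8 + 0.125·14.8/2.5 = 8.74.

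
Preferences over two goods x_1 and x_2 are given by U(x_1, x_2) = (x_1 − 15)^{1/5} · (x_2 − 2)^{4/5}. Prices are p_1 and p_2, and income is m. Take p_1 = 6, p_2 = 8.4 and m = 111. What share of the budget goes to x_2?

share on x_2 = 0.1816

Let x_1' = x_1−15, x_2' = x_2−2. MRS = (1/4)·x_2'/x_1' = p_1/p_2.
Substituting into the budget: x_1* = 15 + 0.2·(m − 15·p_1 − 2·p_2)/p_1, and x_2* = 2 + 0.8·(…)/p_2.
Discretionary income = 111 − 15·6 − 2·8.4 = 4.2; x_1* = 15 + 0.2·4.2/6 = 15.14; x_2* = 2 + 0.8·4.2/8.4 = 2.4.
Expenditure on x_2: 8.4·2.4 = 20.16; share = 0.1816.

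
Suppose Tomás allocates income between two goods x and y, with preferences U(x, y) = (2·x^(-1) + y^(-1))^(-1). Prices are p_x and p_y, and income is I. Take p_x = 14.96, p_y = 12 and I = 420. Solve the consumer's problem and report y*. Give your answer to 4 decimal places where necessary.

MU_x ∝ 2·x^(-2), MU_y ∝ y^(-2), so MRS = 2·(y/x)^(2) = p_x/p_y.
Hence y/x = ((1/2)·p_x/p_y)^(1/(2)), i.e. raised to the 0.5 power.
With the ratio pinned down, the budget gives x* = I/(p_x + p_y·(y/x)) and y* = (y/x)·x*.
Numerically y/x = 0.789515, so x* = 420/(14.96 + 12·0.789515) = 17.189 and y* = 0.789515·17.189 = 13.571.

y* = 13.571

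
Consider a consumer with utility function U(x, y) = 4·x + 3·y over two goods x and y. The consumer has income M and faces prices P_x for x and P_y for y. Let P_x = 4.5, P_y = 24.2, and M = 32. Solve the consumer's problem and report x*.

x* = 7.1111

Perfect substitutes: compare marginal utility per dollar. 4/P_x vs 3/P_y → 0.8889 vs 0.124.
x gives more utility per dollar, so spend all income on x: x* = M/P_x, y* = 0.
Numerically: x* = 7.1111, y* = 0.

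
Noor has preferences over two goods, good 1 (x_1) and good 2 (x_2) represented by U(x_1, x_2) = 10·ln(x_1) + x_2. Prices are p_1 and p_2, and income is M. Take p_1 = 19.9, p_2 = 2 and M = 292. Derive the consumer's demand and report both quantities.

x_1* = 1.005, x_2* = 136

Set MRS = p_1/p_2: (10/x_1)/1 = p_1/p_2.
So x_1*(p_1,p_2) = 10·p_2/p_1, independent of income; and x_2* = (M − 10·p_2)/p_2.
At the given prices: x_1* = 10·2/19.9 = 1.005, and x_2* = 136.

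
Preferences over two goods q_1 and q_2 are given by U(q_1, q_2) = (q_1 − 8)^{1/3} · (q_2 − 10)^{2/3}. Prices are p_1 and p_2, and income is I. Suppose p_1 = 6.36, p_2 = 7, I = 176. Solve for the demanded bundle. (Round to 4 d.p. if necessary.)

q_1* = 10.8889, q_2* = 15.2495

MRS = (1/2)·(q_2−10)/(q_1−8). Tangency with p_1/p_2 gives q_2−10 = 2·(p_1/p_2)·(q_1−8).
After buying the subsistence bundle (8, 10), a share 1/3 of the remaining income goes to q_1: q_1* = 8 + 1/3·(I − 8p_1 − 10p_2)/p_1.
Discretionary income = 176 − 8·6.36 − 10·7 = 55.12; q_1* = 8 + 1/3·55.12/6.36 = 10.8889; q_2* = 10 + 2/3·55.12/7 = 15.2495.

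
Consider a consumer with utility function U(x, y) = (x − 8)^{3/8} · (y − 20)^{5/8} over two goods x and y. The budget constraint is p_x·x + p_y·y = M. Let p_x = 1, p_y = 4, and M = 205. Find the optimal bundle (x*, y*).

This is Cobb-Douglas in (x−8, y−20): tangency gives 0.375·p_y·(y−20) = 0.625·p_x·(x−8).
After buying the subsistence bundle (8, 20), a share 0.375 of the remaining income goes to x: x* = 8 + 0.375·(M − 8p_x − 20p_y)/p_x.
Discretionary income = 205 − 8·1 − 20·4 = 117; x* = 8 + 0.375·117/1 = 51.875; y* = 20 + 0.625·117/4 = 38.2812.

x* = 51.875, y* = 38.2812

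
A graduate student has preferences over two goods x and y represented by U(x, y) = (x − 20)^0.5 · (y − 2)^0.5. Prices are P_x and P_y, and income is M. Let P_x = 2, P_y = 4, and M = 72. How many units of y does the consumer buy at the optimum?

y* = 5

MRS = (y−2)/(x−20). Tangency with P_x/P_y gives y−2 = (P_x/P_y)·(x−20).
After buying the subsistence bundle (20, 2), a share 0.5 of the remaining income goes to x: x* = 20 + 0.5·(M − 20P_x − 2P_y)/P_x.
Discretionary income = 72 − 20·2 − 2·4 = 24; y* = 2 + 0.5·24/4 = 5.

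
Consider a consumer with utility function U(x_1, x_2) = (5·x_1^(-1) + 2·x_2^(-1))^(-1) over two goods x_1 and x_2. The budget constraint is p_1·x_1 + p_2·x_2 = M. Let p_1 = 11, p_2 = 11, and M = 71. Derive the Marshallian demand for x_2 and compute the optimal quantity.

MRS = MU_x_1/MU_x_2 = (5/2)·(x_2/x_1)^(2). Set equal to p_1/p_2.
Hence x_2/x_1 = ((2/5)·p_1/p_2)^(1/(2)), i.e. raised to the 0.5 power.
Substitute x_2 = (x_2/x_1)·x_1 into the budget: x_1* = M/(p_1 + p_2·(x_2/x_1)).
Numerically x_2/x_1 = 0.632456, so x_1* = 71/(11 + 11·0.632456) = 3.9539 and x_2* = 0.632456·3.9539 = 2.5007.

x_2* = 2.5007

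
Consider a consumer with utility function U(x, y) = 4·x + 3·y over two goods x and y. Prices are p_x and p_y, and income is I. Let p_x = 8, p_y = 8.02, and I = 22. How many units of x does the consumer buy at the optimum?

Perfect substitutes: compare marginal utility per dollar. 4/p_x vs 3/p_y → 0.5 vs 0.3741.
x gives more utility per dollar, so spend all income on x: x* = I/p_x, y* = 0.
Numerically: x* = 2.75, y* = 0.

x* = 2.75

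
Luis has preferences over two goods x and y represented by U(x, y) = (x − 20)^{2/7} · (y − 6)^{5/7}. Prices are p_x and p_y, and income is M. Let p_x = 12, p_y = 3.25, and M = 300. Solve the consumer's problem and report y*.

This is Cobb-Douglas in (x−20, y−6): tangency gives 2/7·p_y·(y−6) = 5/7·p_x·(x−20).
After buying the subsistence bundle (20, 6), a share 2/7 of the remaining income goes to x: x* = 20 + 2/7·(M − 20p_x − 6p_y)/p_x.
Discretionary income = 300 − 20·12 − 6·3.25 = 40.5; y* = 6 + 5/7·40.5/3.25 = 14.9011.

y* = 14.9011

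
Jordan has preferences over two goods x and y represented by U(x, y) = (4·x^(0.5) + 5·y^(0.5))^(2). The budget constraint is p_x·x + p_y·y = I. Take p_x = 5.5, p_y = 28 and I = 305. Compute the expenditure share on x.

share on x = 0.7652

MRS = MU_x/MU_y = (4/5)·(y/x)^(0.5). Set equal to p_x/p_y.
Hence y/x = ((5/4)·p_x/p_y)^(1/(0.5)), i.e. raised to the 2 power.
Substitute y = (y/x)·x into the budget: x* = I/(p_x + p_y·(y/x)).
Numerically y/x = 0.060288, so x* = 305/(5.5 + 28·0.060288) = 42.4315 and y* = 0.060288·42.4315 = 2.5581.
Expenditure on x: 5.5·42.4315 = 233.3732; share = 0.7652.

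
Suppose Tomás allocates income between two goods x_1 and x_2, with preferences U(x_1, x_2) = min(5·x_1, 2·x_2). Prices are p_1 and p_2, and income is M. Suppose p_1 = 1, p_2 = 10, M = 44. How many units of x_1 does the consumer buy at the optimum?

x_1* = 1.6923

With perfect complements, no substitution: consume in ratio x_1:x_2 = 2:5.
Budget: p_1·x_1 + p_2·(5/2)·x_1 = M, so (2·p_1 + 5·p_2)·x_1 = 2·M.
Demand: x_1*(p_1,p_2,M) = 2·M/(2·p_1 + 5·p_2), x_2* = 5·M/(2·p_1 + 5·p_2).
Here 2·1 + 5·10 = 52, giving x_1* = 1.6923.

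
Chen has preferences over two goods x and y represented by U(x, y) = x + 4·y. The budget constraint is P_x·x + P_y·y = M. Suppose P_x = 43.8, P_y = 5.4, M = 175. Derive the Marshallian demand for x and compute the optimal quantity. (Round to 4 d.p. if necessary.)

Perfect substitutes: compare marginal utility per dollar. 1/P_x vs 4/P_y → 0.0228 vs 0.7407.
y gives more utility per dollar, so spend all income on y: y* = M/P_y, x* = 0.
Numerically: x* = 0, y* = 32.4074.

x* = 0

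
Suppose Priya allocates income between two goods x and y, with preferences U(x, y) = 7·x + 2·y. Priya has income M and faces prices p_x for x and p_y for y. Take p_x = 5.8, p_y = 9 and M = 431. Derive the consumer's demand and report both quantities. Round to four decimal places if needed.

Linear utility — the consumer picks whichever good has higher MU/price: 7/5.8 = 1.2069 vs 2/9 = 0.2222.
x gives more utility per dollar, so spend all income on x: x* = M/p_x, y* = 0.
Numerically: x* = 74.3103, y* = 0.

x* = 74.3103, y* = 0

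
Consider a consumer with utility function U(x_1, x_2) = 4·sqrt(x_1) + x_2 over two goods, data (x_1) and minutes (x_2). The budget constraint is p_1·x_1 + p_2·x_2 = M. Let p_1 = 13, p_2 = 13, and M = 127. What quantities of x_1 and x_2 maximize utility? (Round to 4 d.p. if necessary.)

Set MRS = p_1/p_2: 2·x_1^(−1/2) = p_1/p_2.
Thus x_1* = (2·p_2/p_1)² — independent of M — with the rest of income spent on x_2.
Plugging in: x_1* = (2·13/13)² = 4, x_2* = 5.7692.

x_1* = 4, x_2* = 5.7692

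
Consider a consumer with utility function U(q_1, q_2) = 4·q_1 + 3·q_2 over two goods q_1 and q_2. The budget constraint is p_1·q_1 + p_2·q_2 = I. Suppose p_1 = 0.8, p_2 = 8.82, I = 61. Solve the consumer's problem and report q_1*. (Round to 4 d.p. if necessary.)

Perfect substitutes: compare marginal utility per dollar. 4/p_1 vs 3/p_2 → 5 vs 0.3401.
q_1 gives more utility per dollar, so spend all income on q_1: q_1* = I/p_1, q_2* = 0.
Numerically: q_1* = 76.25, q_2* = 0.

q_1* = 76.25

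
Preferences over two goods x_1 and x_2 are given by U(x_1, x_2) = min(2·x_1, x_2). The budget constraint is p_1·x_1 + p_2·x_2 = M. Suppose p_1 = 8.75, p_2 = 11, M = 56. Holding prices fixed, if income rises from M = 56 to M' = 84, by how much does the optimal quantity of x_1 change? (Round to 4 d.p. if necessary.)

With perfect complements, no substitution: consume in ratio x_1:x_2 = 1:2.
Budget: p_1·x_1 + p_2·2·x_1 = M, so (p_1 + 2·p_2)·x_1 = M.
Demand: x_1*(p_1,p_2,M) = M/(p_1 + 2·p_2), x_2* = 2·M/(p_1 + 2·p_2).
Here 8.75 + 2·11 = 30.75, giving x_1* = 1.8211.
At M' = 84: x_1* = 2.7317. Change: 2.7317 − 1.8211 = 0.9106.

Δx_1* = 0.9106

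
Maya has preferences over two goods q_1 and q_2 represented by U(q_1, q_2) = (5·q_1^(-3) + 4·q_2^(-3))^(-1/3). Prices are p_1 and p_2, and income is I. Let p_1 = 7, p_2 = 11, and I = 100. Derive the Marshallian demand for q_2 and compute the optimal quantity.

From the CES first-order condition, (5/4)·(q_2/q_1)^(4) = p_1/p_2.
Solve for the ratio: q_2/q_1 = [(4/5)·p_1/p_2]^(0.25).
With the ratio pinned down, the budget gives q_1* = I/(p_1 + p_2·(q_2/q_1)) and q_2* = (q_2/q_1)·q_1*.
Numerically q_2/q_1 = 0.844693, so q_1* = 100/(7 + 11·0.844693) = 6.1381 and q_2* = 0.844693·6.1381 = 5.1848.

q_2* = 5.1848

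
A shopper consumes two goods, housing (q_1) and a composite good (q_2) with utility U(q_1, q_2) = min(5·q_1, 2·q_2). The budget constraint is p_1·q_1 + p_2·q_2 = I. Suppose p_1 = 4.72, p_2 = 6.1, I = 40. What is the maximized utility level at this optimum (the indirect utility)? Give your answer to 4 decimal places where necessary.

Demand: q_1*(p_1,p_2,I) = 2·I/(2·p_1 + 5·p_2), q_2* = 5·I/(2·p_1 + 5·p_2).
Here 2·4.72 + 5·6.1 = 39.94, giving q_1* = 2.003 and q_2* = 5.0075.
Utility at the optimum: U(2.003, 5.0075) = 10.015.

V = 10.015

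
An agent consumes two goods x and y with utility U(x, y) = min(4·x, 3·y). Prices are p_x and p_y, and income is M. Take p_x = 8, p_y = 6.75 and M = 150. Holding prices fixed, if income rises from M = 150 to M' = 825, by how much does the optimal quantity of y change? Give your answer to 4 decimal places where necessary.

Leontief preferences: the optimum is at the kink where x/3 = y/4, i.e. y = (4/3)·x.
Budget: p_x·x + p_y·(4/3)·x = M, so (3·p_x + 4·p_y)·x = 3·M.
Demand: x*(p_x,p_y,M) = 3·M/(3·p_x + 4·p_y), y* = 4·M/(3·p_x + 4·p_y).
Here 3·8 + 4·6.75 = 51, giving y* = 11.7647.
At M' = 825: y* = 64.7059. Change: 64.7059 − 11.7647 = 52.9412.

Δy* = 52.9412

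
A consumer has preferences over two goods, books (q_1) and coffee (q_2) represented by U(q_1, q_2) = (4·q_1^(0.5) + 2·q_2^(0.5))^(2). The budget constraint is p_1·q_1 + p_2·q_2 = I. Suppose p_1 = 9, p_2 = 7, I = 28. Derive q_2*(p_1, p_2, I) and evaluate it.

q_2* = 0.973

Numerically q_2/q_1 = 0.413265, so q_1* = 28/(9 + 7·0.413265) = 2.3544 and q_2* = 0.413265·2.3544 = 0.973.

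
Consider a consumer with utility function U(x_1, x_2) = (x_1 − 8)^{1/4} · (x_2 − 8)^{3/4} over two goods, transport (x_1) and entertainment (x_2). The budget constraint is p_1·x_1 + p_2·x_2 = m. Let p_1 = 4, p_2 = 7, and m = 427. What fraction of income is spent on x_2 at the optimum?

share on x_2 = 0.7266

MRS = (1/3)·(x_2−8)/(x_1−8). Tangency with p_1/p_2 gives x_2−8 = 3·(p_1/p_2)·(x_1−8).
After buying the subsistence bundle (8, 8), a share 0.25 of the remaining income goes to x_1: x_1* = 8 + 0.25·(m − 8p_1 − 8p_2)/p_1.
Discretionary income = 427 − 8·4 − 8·7 = 339; x_1* = 8 + 0.25·339/4 = 29.1875; x_2* = 8 + 0.75·339/7 = 44.3214.
Expenditure on x_2: 7·44.3214 = 310.25; share = 0.7266.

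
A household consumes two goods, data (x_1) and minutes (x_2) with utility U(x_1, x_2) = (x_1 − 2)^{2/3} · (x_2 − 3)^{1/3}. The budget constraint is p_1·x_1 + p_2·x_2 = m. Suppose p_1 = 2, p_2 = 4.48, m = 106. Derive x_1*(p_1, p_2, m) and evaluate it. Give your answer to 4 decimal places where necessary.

This is Cobb-Douglas in (x_1−2, x_2−3): tangency gives 2/3·p_2·(x_2−3) = 1/3·p_1·(x_1−2).
Substituting into the budget: x_1* = 2 + 2/3·(m − 2·p_1 − 3·p_2)/p_1, and x_2* = 3 + 1/3·(…)/p_2.
Discretionary income = 106 − 2·2 − 3·4.48 = 88.56; x_1* = 2 + 2/3·88.56/2 = 31.52.

x_1* = 31.52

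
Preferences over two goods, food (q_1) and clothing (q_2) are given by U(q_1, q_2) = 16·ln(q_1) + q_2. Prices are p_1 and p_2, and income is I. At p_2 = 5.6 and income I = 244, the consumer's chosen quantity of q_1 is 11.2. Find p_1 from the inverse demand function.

p_1 = 8

MU_q_1 = 16/q_1, MU_q_2 = 1. Tangency: 16/q_1 = p_1/p_2.
So q_1*(p_1,p_2) = 16·p_2/p_1, independent of income; and q_2* = (I − 16·p_2)/p_2.
Set q_1* = 11.2 in the demand function and solve for p_1: p_1 = 8.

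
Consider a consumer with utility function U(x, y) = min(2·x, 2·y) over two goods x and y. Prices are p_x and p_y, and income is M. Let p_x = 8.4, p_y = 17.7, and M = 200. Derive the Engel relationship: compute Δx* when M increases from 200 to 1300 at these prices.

Δx* = 42.1456

Leontief preferences: the optimum is at the kink where x/2 = y/2, i.e. y = x.
Budget: p_x·x + p_y·x = M, so (2·p_x + 2·p_y)·x = 2·M.
Demand: x*(p_x,p_y,M) = 2·M/(2·p_x + 2·p_y), y* = 2·M/(2·p_x + 2·p_y).
Here 2·8.4 + 2·17.7 = 52.2, giving x* = 7.6628.
At M' = 1300: x* = 49.8084. Change: 49.8084 − 7.6628 = 42.1456.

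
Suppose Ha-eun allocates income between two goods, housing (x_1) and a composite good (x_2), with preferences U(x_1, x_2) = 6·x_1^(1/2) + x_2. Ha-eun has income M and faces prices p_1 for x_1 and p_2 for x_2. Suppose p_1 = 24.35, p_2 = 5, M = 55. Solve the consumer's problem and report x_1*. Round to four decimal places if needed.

x_1* = 0.3795

Set MRS = p_1/p_2: 3·x_1^(−1/2) = p_1/p_2.
Thus x_1* = (3·p_2/p_1)² — independent of M — with the rest of income spent on x_2.
Plugging in: x_1* = (3·5/24.35)² = 0.3795.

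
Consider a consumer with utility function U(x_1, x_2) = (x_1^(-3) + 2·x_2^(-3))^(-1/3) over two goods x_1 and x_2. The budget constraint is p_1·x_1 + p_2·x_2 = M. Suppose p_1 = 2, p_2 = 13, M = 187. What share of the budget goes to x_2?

share on x_2 = 0.8288

Numerically x_2/x_1 = 0.744782, so x_1* = 187/(2 + 13·0.744782) = 16.0073 and x_2* = 0.744782·16.0073 = 11.922.
Expenditure on x_2: 13·11.922 = 154.9854; share = 0.8288.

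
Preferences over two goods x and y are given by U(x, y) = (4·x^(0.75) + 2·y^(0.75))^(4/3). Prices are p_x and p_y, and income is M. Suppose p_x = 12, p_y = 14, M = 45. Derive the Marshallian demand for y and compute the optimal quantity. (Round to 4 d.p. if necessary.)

MU_x ∝ 4·x^(-0.25), MU_y ∝ 2·y^(-0.25), so MRS = 2·(y/x)^(0.25) = p_x/p_y.
Hence y/x = ((1/2)·p_x/p_y)^(1/(0.25)), i.e. raised to the 4 power.
Substitute y = (y/x)·x into the budget: x* = M/(p_x + p_y·(y/x)).
Numerically y/x = 0.033736, so x* = 45/(12 + 14·0.033736) = 3.608 and y* = 0.033736·3.608 = 0.1217.

y* = 0.1217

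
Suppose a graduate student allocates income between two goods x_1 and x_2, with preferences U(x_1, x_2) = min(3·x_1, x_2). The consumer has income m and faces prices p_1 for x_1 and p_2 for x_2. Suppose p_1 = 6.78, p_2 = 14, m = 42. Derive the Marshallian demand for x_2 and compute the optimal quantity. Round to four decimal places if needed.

x_2* = 2.583

Here 6.78 + 3·14 = 48.78, giving x_2* = 2.583.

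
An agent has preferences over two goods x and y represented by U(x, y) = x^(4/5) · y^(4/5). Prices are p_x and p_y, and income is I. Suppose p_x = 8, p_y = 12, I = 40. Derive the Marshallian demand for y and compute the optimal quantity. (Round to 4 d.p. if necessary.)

Demand: x*(p_x,p_y,I) = 0.5·I/p_x and y* = 0.5·I/p_y.
At p_x=8, p_y=12, I=40: y* = 0.5·40/12 = 1.6667.

y* = 1.6667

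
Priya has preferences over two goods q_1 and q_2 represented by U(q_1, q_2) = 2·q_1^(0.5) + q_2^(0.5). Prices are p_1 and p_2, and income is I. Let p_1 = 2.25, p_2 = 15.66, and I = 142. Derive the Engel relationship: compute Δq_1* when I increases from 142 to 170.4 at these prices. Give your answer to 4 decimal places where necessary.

Δq_1* = 12.1846

MU_q_1 ∝ 2·q_1^(-0.5), MU_q_2 ∝ q_2^(-0.5), so MRS = 2·(q_2/q_1)^(0.5) = p_1/p_2.
Solve for the ratio: q_2/q_1 = [(1/2)·p_1/p_2]^(2).
With the ratio pinned down, the budget gives q_1* = I/(p_1 + p_2·(q_2/q_1)) and q_2* = (q_2/q_1)·q_1*.
Numerically q_2/q_1 = 0.005161, so q_1* = 142/(2.25 + 15.66·0.005161) = 60.9228.
At I' = 170.4: q_1* = 73.1074. Change: 73.1074 − 60.9228 = 12.1846.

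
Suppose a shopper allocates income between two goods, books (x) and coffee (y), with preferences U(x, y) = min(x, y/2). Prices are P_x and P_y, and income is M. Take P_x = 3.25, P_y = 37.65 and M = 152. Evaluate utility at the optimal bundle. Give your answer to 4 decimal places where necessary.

With perfect complements, no substitution: consume in ratio x:y = 1:2.
Budget: P_x·x + P_y·2·x = M, so (P_x + 2·P_y)·x = M.
Demand: x*(P_x,P_y,M) = M/(P_x + 2·P_y), y* = 2·M/(P_x + 2·P_y).
Here 3.25 + 2·37.65 = 78.55, giving x* = 1.9351 and y* = 3.8701.
Utility at the optimum: U(1.9351, 3.8701) = 1.9351.

V = 1.9351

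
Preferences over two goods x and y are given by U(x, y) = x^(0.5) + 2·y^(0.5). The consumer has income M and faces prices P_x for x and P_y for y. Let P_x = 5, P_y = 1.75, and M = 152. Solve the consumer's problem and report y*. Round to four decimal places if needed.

MU_x ∝ x^(-0.5), MU_y ∝ 2·y^(-0.5), so MRS = (1/2)·(y/x)^(0.5) = P_x/P_y.
Hence y/x = (2·P_x/P_y)^(1/(0.5)), i.e. raised to the 2 power.
Substitute y = (y/x)·x into the budget: x* = M/(P_x + P_y·(y/x)).
Numerically y/x = 32.653061, so x* = 152/(5 + 1.75·32.653061) = 2.446 and y* = 32.653061·2.446 = 79.8686.

y* = 79.8686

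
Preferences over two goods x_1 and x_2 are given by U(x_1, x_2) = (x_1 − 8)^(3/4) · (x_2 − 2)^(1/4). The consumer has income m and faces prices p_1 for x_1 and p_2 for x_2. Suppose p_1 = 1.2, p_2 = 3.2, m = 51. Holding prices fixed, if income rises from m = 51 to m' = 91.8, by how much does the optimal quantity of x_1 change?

Let x_1' = x_1−8, x_2' = x_2−2. MRS = 3·x_2'/x_1' = p_1/p_2.
After buying the subsistence bundle (8, 2), a share 0.75 of the remaining income goes to x_1: x_1* = 8 + 0.75·(m − 8p_1 − 2p_2)/p_1.
Discretionary income = 51 − 8·1.2 − 2·3.2 = 35; x_1* = 8 + 0.75·35/1.2 = 29.875.
At m' = 91.8: x_1* = 55.375. Change: 55.375 − 29.875 = 25.5.

Δx_1* = 25.5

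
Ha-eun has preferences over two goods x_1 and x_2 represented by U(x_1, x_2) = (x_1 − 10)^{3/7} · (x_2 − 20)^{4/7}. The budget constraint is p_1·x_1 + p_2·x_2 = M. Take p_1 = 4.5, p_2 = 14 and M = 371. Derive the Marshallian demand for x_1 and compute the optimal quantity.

MRS = (3/4)·(x_2−20)/(x_1−10). Tangency with p_1/p_2 gives x_2−20 = (4/3)·(p_1/p_2)·(x_1−10).
After buying the subsistence bundle (10, 20), a share 3/7 of the remaining income goes to x_1: x_1* = 10 + 3/7·(M − 10p_1 − 20p_2)/p_1.
Discretionary income = 371 − 10·4.5 − 20·14 = 46; x_1* = 10 + 3/7·46/4.5 = 14.381.

x_1* = 14.381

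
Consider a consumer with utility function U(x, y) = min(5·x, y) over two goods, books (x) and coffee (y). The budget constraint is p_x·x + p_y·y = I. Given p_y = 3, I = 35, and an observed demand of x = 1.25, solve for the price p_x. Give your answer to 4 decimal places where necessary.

With perfect complements, no substitution: consume in ratio x:y = 1:5.
Budget: p_x·x + p_y·5·x = I, so (p_x + 5·p_y)·x = I.
Demand: x*(p_x,p_y,I) = I/(p_x + 5·p_y), y* = 5·I/(p_x + 5·p_y).
Set x* = 1.25 in the demand function and solve for p_x: p_x = 13.

p_x = 13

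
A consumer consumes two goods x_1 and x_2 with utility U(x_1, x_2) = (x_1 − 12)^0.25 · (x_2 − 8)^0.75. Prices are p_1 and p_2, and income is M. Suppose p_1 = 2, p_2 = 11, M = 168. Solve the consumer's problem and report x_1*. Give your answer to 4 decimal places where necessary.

MRS = (1/3)·(x_2−8)/(x_1−12). Tangency with p_1/p_2 gives x_2−8 = 3·(p_1/p_2)·(x_1−12).
After buying the subsistence bundle (12, 8), a share 0.25 of the remaining income goes to x_1: x_1* = 12 + 0.25·(M − 12p_1 − 8p_2)/p_1.
Discretionary income = 168 − 12·2 − 8·11 = 56; x_1* = 12 + 0.25·56/2 = 19.

x_1* = 19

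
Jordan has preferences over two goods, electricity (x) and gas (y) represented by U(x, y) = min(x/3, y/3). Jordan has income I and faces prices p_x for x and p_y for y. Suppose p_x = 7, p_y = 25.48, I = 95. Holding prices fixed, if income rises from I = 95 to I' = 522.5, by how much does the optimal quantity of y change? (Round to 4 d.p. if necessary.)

Demand: x*(p_x,p_y,I) = 3·I/(3·p_x + 3·p_y), y* = 3·I/(3·p_x + 3·p_y).
Here 3·7 + 3·25.48 = 97.44, giving y* = 2.9249.
At I' = 522.5: y* = 16.0868. Change: 16.0868 − 2.9249 = 13.1619.

Δy* = 13.1619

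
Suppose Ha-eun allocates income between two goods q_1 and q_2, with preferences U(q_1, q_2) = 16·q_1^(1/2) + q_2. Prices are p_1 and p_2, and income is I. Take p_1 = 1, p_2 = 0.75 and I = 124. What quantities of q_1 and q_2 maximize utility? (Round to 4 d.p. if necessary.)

q_1* = 36, q_2* = 117.3333

Utility is quasi-linear in q_2; the FOC for q_1 is 8/√q_1 = p_1/p_2.
Thus q_1* = (8·p_2/p_1)² — independent of I — with the rest of income spent on q_2.
Plugging in: q_1* = (8·0.75/1)² = 36, q_2* = 117.3333.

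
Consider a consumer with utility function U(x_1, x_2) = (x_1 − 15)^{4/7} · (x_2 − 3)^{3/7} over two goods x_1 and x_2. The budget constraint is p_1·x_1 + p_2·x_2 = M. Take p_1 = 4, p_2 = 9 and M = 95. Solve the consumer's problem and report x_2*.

This is Cobb-Douglas in (x_1−15, x_2−3): tangency gives 4/7·p_2·(x_2−3) = 3/7·p_1·(x_1−15).
After buying the subsistence bundle (15, 3), a share 4/7 of the remaining income goes to x_1: x_1* = 15 + 4/7·(M − 15p_1 − 3p_2)/p_1.
Discretionary income = 95 − 15·4 − 3·9 = 8; x_2* = 3 + 3/7·8/9 = 3.381.

x_2* = 3.381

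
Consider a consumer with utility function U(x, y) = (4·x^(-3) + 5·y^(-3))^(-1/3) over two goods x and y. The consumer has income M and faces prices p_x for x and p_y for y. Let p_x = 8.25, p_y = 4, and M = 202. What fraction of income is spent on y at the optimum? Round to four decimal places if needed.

From the CES first-order condition, (4/5)·(y/x)^(4) = p_x/p_y.
Solve for the ratio: y/x = [(5/4)·p_x/p_y]^(0.25).
With the ratio pinned down, the budget gives x* = M/(p_x + p_y·(y/x)) and y* = (y/x)·x*.
Numerically y/x = 1.267144, so x* = 202/(8.25 + 4·1.267144) = 15.1668 and y* = 1.267144·15.1668 = 19.2185.
Expenditure on y: 4·19.2185 = 76.874; share = 0.3806.

share on y = 0.3806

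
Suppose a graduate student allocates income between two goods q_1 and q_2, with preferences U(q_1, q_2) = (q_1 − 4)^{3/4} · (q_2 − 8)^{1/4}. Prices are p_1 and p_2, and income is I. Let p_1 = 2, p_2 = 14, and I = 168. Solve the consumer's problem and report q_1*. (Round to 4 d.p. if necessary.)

q_1* = 22

MRS = 3·(q_2−8)/(q_1−4). Tangency with p_1/p_2 gives q_2−8 = (1/3)·(p_1/p_2)·(q_1−4).
After buying the subsistence bundle (4, 8), a share 0.75 of the remaining income goes to q_1: q_1* = 4 + 0.75·(I − 4p_1 − 8p_2)/p_1.
Discretionary income = 168 − 4·2 − 8·14 = 48; q_1* = 4 + 0.75·48/2 = 22.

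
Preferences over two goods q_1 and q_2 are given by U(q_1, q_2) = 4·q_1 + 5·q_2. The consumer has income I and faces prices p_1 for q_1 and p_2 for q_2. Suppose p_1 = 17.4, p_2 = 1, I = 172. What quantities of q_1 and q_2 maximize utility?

q_1* = 0, q_2* = 172

Linear utility — the consumer picks whichever good has higher MU/price: 4/17.4 = 0.2299 vs 5/1 = 5.
q_2 gives more utility per dollar, so spend all income on q_2: q_2* = I/p_2, q_1* = 0.
Numerically: q_1* = 0, q_2* = 172.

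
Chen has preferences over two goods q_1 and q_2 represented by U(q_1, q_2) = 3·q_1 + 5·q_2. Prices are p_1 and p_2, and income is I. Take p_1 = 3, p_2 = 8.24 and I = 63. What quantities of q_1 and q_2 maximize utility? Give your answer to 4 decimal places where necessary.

Numerically: q_1* = 21, q_2* = 0.

q_1* = 21, q_2* = 0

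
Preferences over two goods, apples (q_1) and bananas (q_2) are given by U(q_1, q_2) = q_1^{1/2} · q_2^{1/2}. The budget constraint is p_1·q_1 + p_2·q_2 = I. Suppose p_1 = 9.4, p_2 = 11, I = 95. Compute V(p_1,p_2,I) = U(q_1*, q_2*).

V = 4.6713

Demand: q_1*(p_1,p_2,I) = 0.5·I/p_1 and q_2* = 0.5·I/p_2.
At p_1=9.4, p_2=11, I=95: q_1* = 0.5·95/9.4 = 5.0532, q_2* = 4.3182.
Utility at the optimum: U(5.0532, 4.3182) = 4.6713.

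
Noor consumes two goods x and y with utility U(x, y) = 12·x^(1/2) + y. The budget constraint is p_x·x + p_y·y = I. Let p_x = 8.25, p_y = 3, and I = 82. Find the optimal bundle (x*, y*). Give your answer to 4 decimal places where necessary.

MU_x = 6/√x, MU_y = 1. Tangency: 6/√x = p_x/p_y.
Solve: √x = 6·p_y/p_x, so x*(p_x,p_y) = (6·p_y/p_x)², and y* = (I − p_x·x*)/p_y.
Plugging in: x* = (6·3/8.25)² = 4.7603, y* = 14.2424.

x* = 4.7603, y* = 14.2424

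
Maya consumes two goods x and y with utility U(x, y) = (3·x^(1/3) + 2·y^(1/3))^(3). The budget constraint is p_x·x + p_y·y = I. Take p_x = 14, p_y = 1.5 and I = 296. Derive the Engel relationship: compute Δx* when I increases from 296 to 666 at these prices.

Δx* = 9.9245

MU_x ∝ 3·x^(-2/3), MU_y ∝ 2·y^(-2/3), so MRS = (3/2)·(y/x)^(2/3) = p_x/p_y.
Hence y/x = ((2/3)·p_x/p_y)^(1/(2/3)), i.e. raised to the 1.5 power.
With the ratio pinned down, the budget gives x* = I/(p_x + p_y·(y/x)) and y* = (y/x)·x*.
Numerically y/x = 15.520949, so x* = 296/(14 + 1.5·15.520949) = 7.9396.
At I' = 666: x* = 17.8641. Change: 17.8641 − 7.9396 = 9.9245.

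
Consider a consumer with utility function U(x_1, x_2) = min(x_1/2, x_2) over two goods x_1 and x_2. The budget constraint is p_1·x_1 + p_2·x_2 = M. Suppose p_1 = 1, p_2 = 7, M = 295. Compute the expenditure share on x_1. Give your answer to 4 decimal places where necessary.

share on x_1 = 0.2222

Leontief preferences: the optimum is at the kink where x_1/2 = x_2/1, i.e. x_2 = (1/2)·x_1.
Budget: p_1·x_1 + p_2·(1/2)·x_1 = M, so (2·p_1 + p_2)·x_1 = 2·M.
Demand: x_1*(p_1,p_2,M) = 2·M/(2·p_1 + p_2), x_2* = M/(2·p_1 + p_2).
Here 2·1 + 7 = 9, giving x_1* = 65.5556 and x_2* = 32.7778.
Expenditure on x_1: 1·65.5556 = 65.5556; share = 0.2222.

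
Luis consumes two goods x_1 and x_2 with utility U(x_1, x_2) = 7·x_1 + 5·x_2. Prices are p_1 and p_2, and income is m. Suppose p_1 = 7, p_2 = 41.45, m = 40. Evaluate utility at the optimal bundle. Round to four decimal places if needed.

Linear utility — the consumer picks whichever good has higher MU/price: 7/7 = 1 vs 5/41.45 = 0.1206.
x_1 gives more utility per dollar, so spend all income on x_1: x_1* = m/p_1, x_2* = 0.
Numerically: x_1* = 5.7143, x_2* = 0.
Utility at the optimum: U(5.7143, 0) = 40.

V = 40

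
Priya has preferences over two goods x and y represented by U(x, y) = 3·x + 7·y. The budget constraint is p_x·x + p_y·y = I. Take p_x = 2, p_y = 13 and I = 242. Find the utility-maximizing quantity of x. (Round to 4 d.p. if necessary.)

Linear utility — the consumer picks whichever good has higher MU/price: 3/2 = 1.5 vs 7/13 = 0.5385.
x gives more utility per dollar, so spend all income on x: x* = I/p_x, y* = 0.
Numerically: x* = 121, y* = 0.

x* = 121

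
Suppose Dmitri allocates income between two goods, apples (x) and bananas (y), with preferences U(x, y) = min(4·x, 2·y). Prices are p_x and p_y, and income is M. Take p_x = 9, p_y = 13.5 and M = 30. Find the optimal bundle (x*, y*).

x* = 0.8333, y* = 1.6667

With perfect complements, no substitution: consume in ratio x:y = 2:4.
Budget: p_x·x + p_y·2·x = M, so (2·p_x + 4·p_y)·x = 2·M.
Demand: x*(p_x,p_y,M) = 2·M/(2·p_x + 4·p_y), y* = 4·M/(2·p_x + 4·p_y).
Here 2·9 + 4·13.5 = 72, giving x* = 0.8333 and y* = 1.6667.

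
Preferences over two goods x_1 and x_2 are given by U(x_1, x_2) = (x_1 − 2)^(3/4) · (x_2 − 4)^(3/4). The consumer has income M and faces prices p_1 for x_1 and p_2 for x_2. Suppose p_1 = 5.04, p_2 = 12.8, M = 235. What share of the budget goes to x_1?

share on x_1 = 0.4125

This is Cobb-Douglas in (x_1−2, x_2−4): tangency gives 0.75·p_2·(x_2−4) = 0.75·p_1·(x_1−2).
Substituting into the budget: x_1* = 2 + 0.5·(M − 2·p_1 − 4·p_2)/p_1, and x_2* = 4 + 0.5·(…)/p_2.
Discretionary income = 235 − 2·5.04 − 4·12.8 = 173.72; x_1* = 2 + 0.5·173.72/5.04 = 19.2341; x_2* = 4 + 0.5·173.72/12.8 = 10.7859.
Expenditure on x_1: 5.04·19.2341 = 96.94; share = 0.4125.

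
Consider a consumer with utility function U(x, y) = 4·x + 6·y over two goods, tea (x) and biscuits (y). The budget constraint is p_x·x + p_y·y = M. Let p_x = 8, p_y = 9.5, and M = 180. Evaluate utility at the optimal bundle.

Linear utility — the consumer picks whichever good has higher MU/price: 4/8 = 0.5 vs 6/9.5 = 0.6316.
y gives more utility per dollar, so spend all income on y: y* = M/p_y, x* = 0.
Numerically: x* = 0, y* = 18.9474.
Utility at the optimum: U(0, 18.9474) = 113.6842.

V = 113.6842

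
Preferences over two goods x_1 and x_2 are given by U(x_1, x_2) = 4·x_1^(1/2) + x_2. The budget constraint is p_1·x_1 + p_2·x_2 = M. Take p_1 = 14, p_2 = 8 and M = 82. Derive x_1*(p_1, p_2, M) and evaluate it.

x_1* = 1.3061

Utility is quasi-linear in x_2; the FOC for x_1 is 2/√x_1 = p_1/p_2.
Solve: √x_1 = 2·p_2/p_1, so x_1*(p_1,p_2) = (2·p_2/p_1)², and x_2* = (M − p_1·x_1*)/p_2.
Plugging in: x_1* = (2·8/14)² = 1.3061.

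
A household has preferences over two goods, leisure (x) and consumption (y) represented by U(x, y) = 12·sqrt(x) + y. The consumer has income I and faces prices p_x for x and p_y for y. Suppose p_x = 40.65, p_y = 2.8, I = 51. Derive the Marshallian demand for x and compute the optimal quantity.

x* = 0.1708

Utility is quasi-linear in y; the FOC for x is 6/√x = p_x/p_y.
Thus x* = (6·p_y/p_x)² — independent of I — with the rest of income spent on y.
Plugging in: x* = (6·2.8/40.65)² = 0.1708.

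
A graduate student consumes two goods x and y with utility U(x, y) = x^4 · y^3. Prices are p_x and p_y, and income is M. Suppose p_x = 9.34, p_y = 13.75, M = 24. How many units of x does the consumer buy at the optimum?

Demand: x*(p_x,p_y,M) = 4/7·M/p_x and y* = 3/7·M/p_y.
At p_x=9.34, p_y=13.75, M=24: x* = 4/7·24/9.34 = 1.4683.

x* = 1.4683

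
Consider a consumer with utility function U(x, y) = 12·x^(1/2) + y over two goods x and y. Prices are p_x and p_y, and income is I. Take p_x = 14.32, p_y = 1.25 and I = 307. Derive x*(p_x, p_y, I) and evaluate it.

Utility is quasi-linear in y; the FOC for x is 6/√x = p_x/p_y.
Solve: √x = 6·p_y/p_x, so x*(p_x,p_y) = (6·p_y/p_x)², and y* = (I − p_x·x*)/p_y.
Plugging in: x* = (6·1.25/14.32)² = 0.2743.

x* = 0.2743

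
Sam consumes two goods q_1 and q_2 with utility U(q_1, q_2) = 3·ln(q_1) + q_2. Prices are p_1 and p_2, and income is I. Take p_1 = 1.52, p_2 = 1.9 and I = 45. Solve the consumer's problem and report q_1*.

At the given prices: q_1* = 3·1.9/1.52 = 3.75.

q_1* = 3.75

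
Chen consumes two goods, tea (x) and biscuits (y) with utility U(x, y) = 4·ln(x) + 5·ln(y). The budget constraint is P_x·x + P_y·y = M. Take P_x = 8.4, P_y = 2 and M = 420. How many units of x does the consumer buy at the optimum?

x* = 22.2222

The MRS is (4/5)·y/x. Set MRS = P_x/P_y.
Rearranging, P_y·y = (5/4)·P_x·x. Substituting into the budget gives P_x·x·(1 + (5/4)) = M.
Demand: x*(P_x,P_y,M) = 4/9·M/P_x and y* = 5/9·M/P_y.
At P_x=8.4, P_y=2, M=420: x* = 4/9·420/8.4 = 22.2222.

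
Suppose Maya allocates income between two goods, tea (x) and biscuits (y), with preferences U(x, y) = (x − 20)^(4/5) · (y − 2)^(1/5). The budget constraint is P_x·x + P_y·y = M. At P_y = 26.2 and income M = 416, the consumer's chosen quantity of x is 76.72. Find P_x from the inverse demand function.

This is Cobb-Douglas in (x−20, y−2): tangency gives 0.8·P_y·(y−2) = 0.2·P_x·(x−20).
After buying the subsistence bundle (20, 2), a share 0.8 of the remaining income goes to x: x* = 20 + 0.8·(M − 20P_x − 2P_y)/P_x.
Set x* = 76.72 in the demand function and solve for P_x: P_x = 4.

P_x = 4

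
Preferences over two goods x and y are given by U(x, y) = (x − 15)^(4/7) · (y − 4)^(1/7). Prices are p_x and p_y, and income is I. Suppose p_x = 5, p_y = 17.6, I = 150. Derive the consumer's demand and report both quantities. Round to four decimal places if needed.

MRS = 4·(y−4)/(x−15). Tangency with p_x/p_y gives y−4 = (1/4)·(p_x/p_y)·(x−15).
After buying the subsistence bundle (15, 4), a share 0.8 of the remaining income goes to x: x* = 15 + 0.8·(I − 15p_x − 4p_y)/p_x.
Discretionary income = 150 − 15·5 − 4·17.6 = 4.6; x* = 15 + 0.8·4.6/5 = 15.736; y* = 4 + 0.2·4.6/17.6 = 4.0523.

x* = 15.736, y* = 4.0523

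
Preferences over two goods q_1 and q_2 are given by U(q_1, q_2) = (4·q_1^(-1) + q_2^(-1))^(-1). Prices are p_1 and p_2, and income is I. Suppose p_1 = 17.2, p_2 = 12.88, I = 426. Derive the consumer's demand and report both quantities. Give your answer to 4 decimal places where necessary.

q_1* = 17.2875, q_2* = 9.9887

MRS = MU_q_1/MU_q_2 = 4·(q_2/q_1)^(2). Set equal to p_1/p_2.
Hence q_2/q_1 = ((1/4)·p_1/p_2)^(1/(2)), i.e. raised to the 0.5 power.
Substitute q_2 = (q_2/q_1)·q_1 into the budget: q_1* = I/(p_1 + p_2·(q_2/q_1)).
Numerically q_2/q_1 = 0.577798, so q_1* = 426/(17.2 + 12.88·0.577798) = 17.2875 and q_2* = 0.577798·17.2875 = 9.9887.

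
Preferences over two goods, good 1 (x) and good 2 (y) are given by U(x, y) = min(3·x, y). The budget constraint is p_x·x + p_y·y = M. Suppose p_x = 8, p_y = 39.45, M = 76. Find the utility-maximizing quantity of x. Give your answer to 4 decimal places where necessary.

x* = 0.6015

With perfect complements, no substitution: consume in ratio x:y = 1:3.
Budget: p_x·x + p_y·3·x = M, so (p_x + 3·p_y)·x = M.
Demand: x*(p_x,p_y,M) = M/(p_x + 3·p_y), y* = 3·M/(p_x + 3·p_y).
Here 8 + 3·39.45 = 126.35, giving x* = 0.6015.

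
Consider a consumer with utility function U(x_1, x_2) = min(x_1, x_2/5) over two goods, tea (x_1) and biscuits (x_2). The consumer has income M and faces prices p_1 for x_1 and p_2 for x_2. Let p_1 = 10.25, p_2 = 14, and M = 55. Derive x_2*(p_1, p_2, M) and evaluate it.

x_2* = 3.4268

Leontief preferences: the optimum is at the kink where x_1/1 = x_2/5, i.e. x_2 = 5·x_1.
Budget: p_1·x_1 + p_2·5·x_1 = M, so (p_1 + 5·p_2)·x_1 = M.
Demand: x_1*(p_1,p_2,M) = M/(p_1 + 5·p_2), x_2* = 5·M/(p_1 + 5·p_2).
Here 10.25 + 5·14 = 80.25, giving x_2* = 3.4268.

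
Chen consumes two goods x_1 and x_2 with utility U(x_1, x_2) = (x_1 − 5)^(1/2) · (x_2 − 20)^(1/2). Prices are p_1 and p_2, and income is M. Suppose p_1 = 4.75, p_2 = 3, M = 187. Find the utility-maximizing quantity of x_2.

MRS = (x_2−20)/(x_1−5). Tangency with p_1/p_2 gives x_2−20 = (p_1/p_2)·(x_1−5).
After buying the subsistence bundle (5, 20), a share 0.5 of the remaining income goes to x_1: x_1* = 5 + 0.5·(M − 5p_1 − 20p_2)/p_1.
Discretionary income = 187 − 5·4.75 − 20·3 = 103.25; x_2* = 20 + 0.5·103.25/3 = 37.2083.

x_2* = 37.2083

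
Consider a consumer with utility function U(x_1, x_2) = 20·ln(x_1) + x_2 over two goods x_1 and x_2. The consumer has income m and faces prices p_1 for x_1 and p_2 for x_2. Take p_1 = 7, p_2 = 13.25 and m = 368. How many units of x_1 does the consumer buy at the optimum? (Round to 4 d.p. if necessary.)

MU_x_1 = 20/x_1, MU_x_2 = 1. Tangency: 20/x_1 = p_1/p_2.
So x_1*(p_1,p_2) = 20·p_2/p_1, independent of income; and x_2* = (m − 20·p_2)/p_2.
At the given prices: x_1* = 20·13.25/7 = 37.8571.

x_1* = 37.8571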